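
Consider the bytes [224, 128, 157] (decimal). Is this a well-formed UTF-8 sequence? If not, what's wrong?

Leading byte 0xE0 = 11100000 → 3-byte form.
Continuation bytes all match 10xxxxxx. Payload decodes to 0x1D.
But 0x1D < 0x800, the minimum for a 3-byte sequence — this is an overlong encoding.

invalid (overlong encoding)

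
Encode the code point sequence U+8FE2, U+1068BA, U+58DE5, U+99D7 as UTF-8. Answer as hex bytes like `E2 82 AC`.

U+8FE2: 3-byte form → E8 BF A2.
U+1068BA: 4-byte form → F4 86 A2 BA.
U+58DE5: 4-byte form → F1 98 B7 A5.
U+99D7: 3-byte form → E9 A7 97.
Concatenated (14 bytes): E8 BF A2 F4 86 A2 BA F1 98 B7 A5 E9 A7 97.

E8 BF A2 F4 86 A2 BA F1 98 B7 A5 E9 A7 97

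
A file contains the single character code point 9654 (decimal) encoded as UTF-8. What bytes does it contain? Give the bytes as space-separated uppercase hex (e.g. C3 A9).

E2 96 B6

U+25B6 = 0x25B6 = 9654 decimal. In range U+0800–U+FFFF → 3-byte form: 1110xxxx 10xxxxxx 10xxxxxx.
Binary (16 bits): 0010010110110110.
Split 4+6+6: 0010 | 010110 | 110110.
Byte 1: 11100010 = 0xE2.
Byte 2: 10010110 = 0x96.
Byte 3: 10110110 = 0xB6.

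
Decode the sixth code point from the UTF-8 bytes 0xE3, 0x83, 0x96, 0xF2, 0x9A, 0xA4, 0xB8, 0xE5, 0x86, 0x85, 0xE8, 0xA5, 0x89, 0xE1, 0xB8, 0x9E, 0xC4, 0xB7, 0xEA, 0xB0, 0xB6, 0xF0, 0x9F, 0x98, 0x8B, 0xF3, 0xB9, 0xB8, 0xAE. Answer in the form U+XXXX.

Offset 0: leading byte 0xE3 = 11100011 → 3-byte char #1 = E3 83 96.
Offset 3: leading byte 0xF2 = 11110010 → 4-byte char #2 = F2 9A A4 B8.
Offset 7: leading byte 0xE5 = 11100101 → 3-byte char #3 = E5 86 85.
Offset 10: leading byte 0xE8 = 11101000 → 3-byte char #4 = E8 A5 89.
Offset 13: leading byte 0xE1 = 11100001 → 3-byte char #5 = E1 B8 9E.
Offset 16: leading byte 0xC4 = 11000100 → 2-byte char #6 = C4 B7.
Leading byte 0xC4 = 11000100 matches 110xxxxx → 2-byte sequence.
Byte 1: 0xC4 = 11000100, payload 00100 (5 bits).
Byte 2: 0xB7 = 10110111 (10xxxxxx ✓), payload 110111.
Concatenate: 00100110111 = 0x137 (11 bits → U+0137).

U+0137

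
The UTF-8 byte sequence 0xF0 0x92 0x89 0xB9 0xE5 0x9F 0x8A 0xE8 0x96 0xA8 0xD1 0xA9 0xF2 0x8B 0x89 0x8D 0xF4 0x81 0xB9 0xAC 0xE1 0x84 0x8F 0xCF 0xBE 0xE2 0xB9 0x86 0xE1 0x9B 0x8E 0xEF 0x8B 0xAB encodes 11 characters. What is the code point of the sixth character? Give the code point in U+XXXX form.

U+101E6C

Offset 0: leading byte 0xF0 = 11110000 → 4-byte char #1 = F0 92 89 B9.
Offset 4: leading byte 0xE5 = 11100101 → 3-byte char #2 = E5 9F 8A.
Offset 7: leading byte 0xE8 = 11101000 → 3-byte char #3 = E8 96 A8.
Offset 10: leading byte 0xD1 = 11010001 → 2-byte char #4 = D1 A9.
Offset 12: leading byte 0xF2 = 11110010 → 4-byte char #5 = F2 8B 89 8D.
Offset 16: leading byte 0xF4 = 11110100 → 4-byte char #6 = F4 81 B9 AC.
Leading byte 0xF4 = 11110100 matches 11110xxx → 4-byte sequence.
Byte 1: 0xF4 = 11110100, payload 100 (3 bits).
Byte 2: 0x81 = 10000001 (10xxxxxx ✓), payload 000001.
Byte 3: 0xB9 = 10111001 (10xxxxxx ✓), payload 111001.
Byte 4: 0xAC = 10101100 (10xxxxxx ✓), payload 101100.
Concatenate: 100000001111001101100 = 0x101E6C (21 bits → U+101E6C).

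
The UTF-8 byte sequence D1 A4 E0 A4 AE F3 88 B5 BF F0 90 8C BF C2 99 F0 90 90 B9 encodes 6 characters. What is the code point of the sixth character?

U+10439

Offset 0: leading byte 0xD1 = 11010001 → 2-byte char #1 = D1 A4.
Offset 2: leading byte 0xE0 = 11100000 → 3-byte char #2 = E0 A4 AE.
Offset 5: leading byte 0xF3 = 11110011 → 4-byte char #3 = F3 88 B5 BF.
Offset 9: leading byte 0xF0 = 11110000 → 4-byte char #4 = F0 90 8C BF.
Offset 13: leading byte 0xC2 = 11000010 → 2-byte char #5 = C2 99.
Offset 15: leading byte 0xF0 = 11110000 → 4-byte char #6 = F0 90 90 B9.
Leading byte 0xF0 = 11110000 matches 11110xxx → 4-byte sequence.
Byte 1: 0xF0 = 11110000, payload 000 (3 bits).
Byte 2: 0x90 = 10010000 (10xxxxxx ✓), payload 010000.
Byte 3: 0x90 = 10010000 (10xxxxxx ✓), payload 010000.
Byte 4: 0xB9 = 10111001 (10xxxxxx ✓), payload 111001.
Concatenate: 000010000010000111001 = 0x10439 (21 bits → U+10439).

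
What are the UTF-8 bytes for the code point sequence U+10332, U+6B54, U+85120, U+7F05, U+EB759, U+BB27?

F0 90 8C B2 E6 AD 94 F2 85 84 A0 E7 BC 85 F3 AB 9D 99 EB AC A7

U+10332: 4-byte form → F0 90 8C B2.
U+6B54: 3-byte form → E6 AD 94.
U+85120: 4-byte form → F2 85 84 A0.
U+7F05: 3-byte form → E7 BC 85.
U+EB759: 4-byte form → F3 AB 9D 99.
U+BB27: 3-byte form → EB AC A7.
Concatenated (21 bytes): F0 90 8C B2 E6 AD 94 F2 85 84 A0 E7 BC 85 F3 AB 9D 99 EB AC A7.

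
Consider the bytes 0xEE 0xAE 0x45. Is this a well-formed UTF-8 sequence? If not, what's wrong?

Leading byte 0xEE = 11101110 → 3-byte form.
Byte 3 is 0x45 = 01000101, which is not 10xxxxxx — expected a continuation byte.

invalid (non-continuation byte where continuation expected)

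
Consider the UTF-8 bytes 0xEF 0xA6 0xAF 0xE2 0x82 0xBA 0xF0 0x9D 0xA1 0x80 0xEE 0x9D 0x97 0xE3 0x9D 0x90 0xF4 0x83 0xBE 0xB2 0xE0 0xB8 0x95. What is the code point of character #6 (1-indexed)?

Offset 0: leading byte 0xEF = 11101111 → 3-byte char #1 = EF A6 AF.
Offset 3: leading byte 0xE2 = 11100010 → 3-byte char #2 = E2 82 BA.
Offset 6: leading byte 0xF0 = 11110000 → 4-byte char #3 = F0 9D A1 80.
Offset 10: leading byte 0xEE = 11101110 → 3-byte char #4 = EE 9D 97.
Offset 13: leading byte 0xE3 = 11100011 → 3-byte char #5 = E3 9D 90.
Offset 16: leading byte 0xF4 = 11110100 → 4-byte char #6 = F4 83 BE B2.
Leading byte 0xF4 = 11110100 matches 11110xxx → 4-byte sequence.
Byte 1: 0xF4 = 11110100, payload 100 (3 bits).
Byte 2: 0x83 = 10000011 (10xxxxxx ✓), payload 000011.
Byte 3: 0xBE = 10111110 (10xxxxxx ✓), payload 111110.
Byte 4: 0xB2 = 10110010 (10xxxxxx ✓), payload 110010.
Concatenate: 100000011111110110010 = 0x103FB2 (21 bits → U+103FB2).

U+103FB2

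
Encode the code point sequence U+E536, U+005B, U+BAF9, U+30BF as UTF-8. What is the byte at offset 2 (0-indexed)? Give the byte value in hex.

U+E536 → 3-byte form EE 94 B6 at offsets 0–2.
Offset 2 falls in char 1's range; it's byte 3 of EE 94 B6 = 0xB6.

0xB6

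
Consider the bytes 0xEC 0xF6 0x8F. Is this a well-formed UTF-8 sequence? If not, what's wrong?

invalid (non-continuation byte where continuation expected)

Leading byte 0xEC = 11101100 → 3-byte form.
Byte 2 is 0xF6 = 11110110, which is not 10xxxxxx — expected a continuation byte.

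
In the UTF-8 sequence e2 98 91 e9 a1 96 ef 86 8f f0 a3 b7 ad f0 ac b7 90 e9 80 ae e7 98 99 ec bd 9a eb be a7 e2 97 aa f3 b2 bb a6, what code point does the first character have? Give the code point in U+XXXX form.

U+2611

Offset 0: leading byte 0xE2 = 11100010 → 3-byte char #1 = E2 98 91.
Leading byte 0xE2 = 11100010 matches 1110xxxx → 3-byte sequence.
Byte 1: 0xE2 = 11100010, payload 0010 (4 bits).
Byte 2: 0x98 = 10011000 (10xxxxxx ✓), payload 011000.
Byte 3: 0x91 = 10010001 (10xxxxxx ✓), payload 010001.
Concatenate: 0010011000010001 = 0x2611 (16 bits → U+2611).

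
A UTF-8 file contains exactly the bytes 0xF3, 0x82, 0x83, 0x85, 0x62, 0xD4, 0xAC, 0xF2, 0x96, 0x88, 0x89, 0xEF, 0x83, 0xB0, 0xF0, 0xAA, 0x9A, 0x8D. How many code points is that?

Byte at offset 0: 0xF3 = 11110011 → 4-byte char (#1). Advance 4.
Byte at offset 4: 0x62 = 01100010 → 1-byte char (#2). Advance 1.
Byte at offset 5: 0xD4 = 11010100 → 2-byte char (#3). Advance 2.
Byte at offset 7: 0xF2 = 11110010 → 4-byte char (#4). Advance 4.
Byte at offset 11: 0xEF = 11101111 → 3-byte char (#5). Advance 3.
Byte at offset 14: 0xF0 = 11110000 → 4-byte char (#6). Advance 4.
Reached end at offset 18 after 6 code points.

6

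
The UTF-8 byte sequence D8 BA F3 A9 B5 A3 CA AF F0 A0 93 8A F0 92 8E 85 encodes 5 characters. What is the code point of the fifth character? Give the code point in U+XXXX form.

Offset 0: leading byte 0xD8 = 11011000 → 2-byte char #1 = D8 BA.
Offset 2: leading byte 0xF3 = 11110011 → 4-byte char #2 = F3 A9 B5 A3.
Offset 6: leading byte 0xCA = 11001010 → 2-byte char #3 = CA AF.
Offset 8: leading byte 0xF0 = 11110000 → 4-byte char #4 = F0 A0 93 8A.
Offset 12: leading byte 0xF0 = 11110000 → 4-byte char #5 = F0 92 8E 85.
Leading byte 0xF0 = 11110000 matches 11110xxx → 4-byte sequence.
Byte 1: 0xF0 = 11110000, payload 000 (3 bits).
Byte 2: 0x92 = 10010010 (10xxxxxx ✓), payload 010010.
Byte 3: 0x8E = 10001110 (10xxxxxx ✓), payload 001110.
Byte 4: 0x85 = 10000101 (10xxxxxx ✓), payload 000101.
Concatenate: 000010010001110000101 = 0x12385 (21 bits → U+12385).

U+12385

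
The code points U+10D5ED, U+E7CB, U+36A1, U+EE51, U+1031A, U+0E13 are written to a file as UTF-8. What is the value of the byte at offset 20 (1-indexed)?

1-indexed offset 20 is 0-indexed offset 19.
U+10D5ED → 4-byte form F4 8D 97 AD at offsets 0–3.
U+E7CB → 3-byte form EE 9F 8B at offsets 4–6.
U+36A1 → 3-byte form E3 9A A1 at offsets 7–9.
U+EE51 → 3-byte form EE B9 91 at offsets 10–12.
U+1031A → 4-byte form F0 90 8C 9A at offsets 13–16.
U+0E13 → 3-byte form E0 B8 93 at offsets 17–19.
Offset 19 falls in char 6's range; it's byte 3 of E0 B8 93 = 0x93.

0x93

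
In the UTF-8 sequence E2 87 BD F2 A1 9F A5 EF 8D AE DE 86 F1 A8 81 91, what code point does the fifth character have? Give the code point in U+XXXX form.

U+68051

Offset 0: leading byte 0xE2 = 11100010 → 3-byte char #1 = E2 87 BD.
Offset 3: leading byte 0xF2 = 11110010 → 4-byte char #2 = F2 A1 9F A5.
Offset 7: leading byte 0xEF = 11101111 → 3-byte char #3 = EF 8D AE.
Offset 10: leading byte 0xDE = 11011110 → 2-byte char #4 = DE 86.
Offset 12: leading byte 0xF1 = 11110001 → 4-byte char #5 = F1 A8 81 91.
Leading byte 0xF1 = 11110001 matches 11110xxx → 4-byte sequence.
Byte 1: 0xF1 = 11110001, payload 001 (3 bits).
Byte 2: 0xA8 = 10101000 (10xxxxxx ✓), payload 101000.
Byte 3: 0x81 = 10000001 (10xxxxxx ✓), payload 000001.
Byte 4: 0x91 = 10010001 (10xxxxxx ✓), payload 010001.
Concatenate: 001101000000001010001 = 0x68051 (21 bits → U+68051).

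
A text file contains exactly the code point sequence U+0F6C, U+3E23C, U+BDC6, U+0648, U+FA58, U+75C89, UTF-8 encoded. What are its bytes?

E0 BD AC F0 BE 88 BC EB B7 86 D9 88 EF A9 98 F1 B5 B2 89

U+0F6C: 3-byte form → E0 BD AC.
U+3E23C: 4-byte form → F0 BE 88 BC.
U+BDC6: 3-byte form → EB B7 86.
U+0648: 2-byte form → D9 88.
U+FA58: 3-byte form → EF A9 98.
U+75C89: 4-byte form → F1 B5 B2 89.
Concatenated (19 bytes): E0 BD AC F0 BE 88 BC EB B7 86 D9 88 EF A9 98 F1 B5 B2 89.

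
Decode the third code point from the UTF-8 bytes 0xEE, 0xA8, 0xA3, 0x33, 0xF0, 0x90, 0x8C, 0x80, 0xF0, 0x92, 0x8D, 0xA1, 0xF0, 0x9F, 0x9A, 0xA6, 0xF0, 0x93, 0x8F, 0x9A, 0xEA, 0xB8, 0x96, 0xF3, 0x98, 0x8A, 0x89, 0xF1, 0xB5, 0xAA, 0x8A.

U+10300

Offset 0: leading byte 0xEE = 11101110 → 3-byte char #1 = EE A8 A3.
Offset 3: leading byte 0x33 = 00110011 → 1-byte char #2 = 33.
Offset 4: leading byte 0xF0 = 11110000 → 4-byte char #3 = F0 90 8C 80.
Leading byte 0xF0 = 11110000 matches 11110xxx → 4-byte sequence.
Byte 1: 0xF0 = 11110000, payload 000 (3 bits).
Byte 2: 0x90 = 10010000 (10xxxxxx ✓), payload 010000.
Byte 3: 0x8C = 10001100 (10xxxxxx ✓), payload 001100.
Byte 4: 0x80 = 10000000 (10xxxxxx ✓), payload 000000.
Concatenate: 000010000001100000000 = 0x10300 (21 bits → U+10300).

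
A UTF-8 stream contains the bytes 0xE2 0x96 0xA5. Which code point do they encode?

U+25A5

Leading byte 0xE2 = 11100010 matches 1110xxxx → 3-byte sequence.
Byte 1: 0xE2 = 11100010, payload 0010 (4 bits).
Byte 2: 0x96 = 10010110 (10xxxxxx ✓), payload 010110.
Byte 3: 0xA5 = 10100101 (10xxxxxx ✓), payload 100101.
Concatenate: 0010010110100101 = 0x25A5 (16 bits → U+25A5).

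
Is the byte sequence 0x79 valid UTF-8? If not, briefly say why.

Leading byte 0x79 = 01111001 → 1-byte form.

valid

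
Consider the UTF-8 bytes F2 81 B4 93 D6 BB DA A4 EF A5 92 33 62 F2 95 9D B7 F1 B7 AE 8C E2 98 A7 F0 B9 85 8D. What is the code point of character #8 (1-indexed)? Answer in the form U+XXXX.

Offset 0: leading byte 0xF2 = 11110010 → 4-byte char #1 = F2 81 B4 93.
Offset 4: leading byte 0xD6 = 11010110 → 2-byte char #2 = D6 BB.
Offset 6: leading byte 0xDA = 11011010 → 2-byte char #3 = DA A4.
Offset 8: leading byte 0xEF = 11101111 → 3-byte char #4 = EF A5 92.
Offset 11: leading byte 0x33 = 00110011 → 1-byte char #5 = 33.
Offset 12: leading byte 0x62 = 01100010 → 1-byte char #6 = 62.
Offset 13: leading byte 0xF2 = 11110010 → 4-byte char #7 = F2 95 9D B7.
Offset 17: leading byte 0xF1 = 11110001 → 4-byte char #8 = F1 B7 AE 8C.
Leading byte 0xF1 = 11110001 matches 11110xxx → 4-byte sequence.
Byte 1: 0xF1 = 11110001, payload 001 (3 bits).
Byte 2: 0xB7 = 10110111 (10xxxxxx ✓), payload 110111.
Byte 3: 0xAE = 10101110 (10xxxxxx ✓), payload 101110.
Byte 4: 0x8C = 10001100 (10xxxxxx ✓), payload 001100.
Concatenate: 001110111101110001100 = 0x77B8C (21 bits → U+77B8C).

U+77B8C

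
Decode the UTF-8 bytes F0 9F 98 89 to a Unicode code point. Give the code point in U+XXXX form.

Leading byte 0xF0 = 11110000 matches 11110xxx → 4-byte sequence.
Byte 1: 0xF0 = 11110000, payload 000 (3 bits).
Byte 2: 0x9F = 10011111 (10xxxxxx ✓), payload 011111.
Byte 3: 0x98 = 10011000 (10xxxxxx ✓), payload 011000.
Byte 4: 0x89 = 10001001 (10xxxxxx ✓), payload 001001.
Concatenate: 000011111011000001001 = 0x1F609 (21 bits → U+1F609).

U+1F609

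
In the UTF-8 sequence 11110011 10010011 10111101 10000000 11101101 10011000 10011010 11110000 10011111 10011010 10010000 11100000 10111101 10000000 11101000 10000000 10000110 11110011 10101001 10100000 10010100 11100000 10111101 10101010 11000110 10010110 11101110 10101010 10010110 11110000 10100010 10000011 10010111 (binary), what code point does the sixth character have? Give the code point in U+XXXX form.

Offset 0: leading byte 0xF3 = 11110011 → 4-byte char #1 = F3 93 BD 80.
Offset 4: leading byte 0xED = 11101101 → 3-byte char #2 = ED 98 9A.
Offset 7: leading byte 0xF0 = 11110000 → 4-byte char #3 = F0 9F 9A 90.
Offset 11: leading byte 0xE0 = 11100000 → 3-byte char #4 = E0 BD 80.
Offset 14: leading byte 0xE8 = 11101000 → 3-byte char #5 = E8 80 86.
Offset 17: leading byte 0xF3 = 11110011 → 4-byte char #6 = F3 A9 A0 94.
Leading byte 0xF3 = 11110011 matches 11110xxx → 4-byte sequence.
Byte 1: 0xF3 = 11110011, payload 011 (3 bits).
Byte 2: 0xA9 = 10101001 (10xxxxxx ✓), payload 101001.
Byte 3: 0xA0 = 10100000 (10xxxxxx ✓), payload 100000.
Byte 4: 0x94 = 10010100 (10xxxxxx ✓), payload 010100.
Concatenate: 011101001100000010100 = 0xE9814 (21 bits → U+E9814).

U+E9814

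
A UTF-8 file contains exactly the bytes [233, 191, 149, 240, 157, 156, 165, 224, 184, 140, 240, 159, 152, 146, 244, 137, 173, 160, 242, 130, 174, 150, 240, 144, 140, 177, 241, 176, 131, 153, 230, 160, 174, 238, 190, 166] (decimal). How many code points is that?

Byte at offset 0: 0xE9 = 11101001 → 3-byte char (#1). Advance 3.
Byte at offset 3: 0xF0 = 11110000 → 4-byte char (#2). Advance 4.
Byte at offset 7: 0xE0 = 11100000 → 3-byte char (#3). Advance 3.
Byte at offset 10: 0xF0 = 11110000 → 4-byte char (#4). Advance 4.
Byte at offset 14: 0xF4 = 11110100 → 4-byte char (#5). Advance 4.
Byte at offset 18: 0xF2 = 11110010 → 4-byte char (#6). Advance 4.
Byte at offset 22: 0xF0 = 11110000 → 4-byte char (#7). Advance 4.
Byte at offset 26: 0xF1 = 11110001 → 4-byte char (#8). Advance 4.
Byte at offset 30: 0xE6 = 11100110 → 3-byte char (#9). Advance 3.
Byte at offset 33: 0xEE = 11101110 → 3-byte char (#10). Advance 3.
Reached end at offset 36 after 10 code points.

10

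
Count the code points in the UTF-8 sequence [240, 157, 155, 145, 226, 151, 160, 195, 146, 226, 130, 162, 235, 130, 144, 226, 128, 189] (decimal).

Byte at offset 0: 0xF0 = 11110000 → 4-byte char (#1). Advance 4.
Byte at offset 4: 0xE2 = 11100010 → 3-byte char (#2). Advance 3.
Byte at offset 7: 0xC3 = 11000011 → 2-byte char (#3). Advance 2.
Byte at offset 9: 0xE2 = 11100010 → 3-byte char (#4). Advance 3.
Byte at offset 12: 0xEB = 11101011 → 3-byte char (#5). Advance 3.
Byte at offset 15: 0xE2 = 11100010 → 3-byte char (#6). Advance 3.
Reached end at offset 18 after 6 code points.

6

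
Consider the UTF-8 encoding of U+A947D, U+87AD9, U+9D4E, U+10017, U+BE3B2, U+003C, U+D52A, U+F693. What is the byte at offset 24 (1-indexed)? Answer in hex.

1-indexed offset 24 is 0-indexed offset 23.
U+A947D → 4-byte form F2 A9 91 BD at offsets 0–3.
U+87AD9 → 4-byte form F2 87 AB 99 at offsets 4–7.
U+9D4E → 3-byte form E9 B5 8E at offsets 8–10.
U+10017 → 4-byte form F0 90 80 97 at offsets 11–14.
U+BE3B2 → 4-byte form F2 BE 8E B2 at offsets 15–18.
U+003C → 1-byte form 3C at offsets 19–19.
U+D52A → 3-byte form ED 94 AA at offsets 20–22.
U+F693 → 3-byte form EF 9A 93 at offsets 23–25.
Offset 23 falls in char 8's range; it's byte 1 of EF 9A 93 = 0xEF.

0xEF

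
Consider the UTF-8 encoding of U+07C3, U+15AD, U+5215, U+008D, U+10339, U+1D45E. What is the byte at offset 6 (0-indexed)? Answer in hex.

U+07C3 → 2-byte form DF 83 at offsets 0–1.
U+15AD → 3-byte form E1 96 AD at offsets 2–4.
U+5215 → 3-byte form E5 88 95 at offsets 5–7.
Offset 6 falls in char 3's range; it's byte 2 of E5 88 95 = 0x88.

0x88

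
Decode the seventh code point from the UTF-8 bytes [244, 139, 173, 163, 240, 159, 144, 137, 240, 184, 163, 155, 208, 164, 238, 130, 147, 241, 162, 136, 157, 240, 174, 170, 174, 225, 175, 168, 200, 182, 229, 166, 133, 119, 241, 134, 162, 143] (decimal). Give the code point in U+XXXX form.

U+2EAAE

Offset 0: leading byte 0xF4 = 11110100 → 4-byte char #1 = F4 8B AD A3.
Offset 4: leading byte 0xF0 = 11110000 → 4-byte char #2 = F0 9F 90 89.
Offset 8: leading byte 0xF0 = 11110000 → 4-byte char #3 = F0 B8 A3 9B.
Offset 12: leading byte 0xD0 = 11010000 → 2-byte char #4 = D0 A4.
Offset 14: leading byte 0xEE = 11101110 → 3-byte char #5 = EE 82 93.
Offset 17: leading byte 0xF1 = 11110001 → 4-byte char #6 = F1 A2 88 9D.
Offset 21: leading byte 0xF0 = 11110000 → 4-byte char #7 = F0 AE AA AE.
Leading byte 0xF0 = 11110000 matches 11110xxx → 4-byte sequence.
Byte 1: 0xF0 = 11110000, payload 000 (3 bits).
Byte 2: 0xAE = 10101110 (10xxxxxx ✓), payload 101110.
Byte 3: 0xAA = 10101010 (10xxxxxx ✓), payload 101010.
Byte 4: 0xAE = 10101110 (10xxxxxx ✓), payload 101110.
Concatenate: 000101110101010101110 = 0x2EAAE (21 bits → U+2EAAE).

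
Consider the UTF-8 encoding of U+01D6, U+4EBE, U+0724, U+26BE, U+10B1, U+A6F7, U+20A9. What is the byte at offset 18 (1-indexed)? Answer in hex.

0x82

1-indexed offset 18 is 0-indexed offset 17.
U+01D6 → 2-byte form C7 96 at offsets 0–1.
U+4EBE → 3-byte form E4 BA BE at offsets 2–4.
U+0724 → 2-byte form DC A4 at offsets 5–6.
U+26BE → 3-byte form E2 9A BE at offsets 7–9.
U+10B1 → 3-byte form E1 82 B1 at offsets 10–12.
U+A6F7 → 3-byte form EA 9B B7 at offsets 13–15.
U+20A9 → 3-byte form E2 82 A9 at offsets 16–18.
Offset 17 falls in char 7's range; it's byte 2 of E2 82 A9 = 0x82.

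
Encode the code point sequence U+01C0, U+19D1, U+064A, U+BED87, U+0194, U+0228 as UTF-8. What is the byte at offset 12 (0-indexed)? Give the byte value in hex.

U+01C0 → 2-byte form C7 80 at offsets 0–1.
U+19D1 → 3-byte form E1 A7 91 at offsets 2–4.
U+064A → 2-byte form D9 8A at offsets 5–6.
U+BED87 → 4-byte form F2 BE B6 87 at offsets 7–10.
U+0194 → 2-byte form C6 94 at offsets 11–12.
Offset 12 falls in char 5's range; it's byte 2 of C6 94 = 0x94.

0x94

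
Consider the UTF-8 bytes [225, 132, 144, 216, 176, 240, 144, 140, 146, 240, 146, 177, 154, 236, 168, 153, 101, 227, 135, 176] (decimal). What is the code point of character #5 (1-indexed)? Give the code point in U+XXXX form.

U+CA19

Offset 0: leading byte 0xE1 = 11100001 → 3-byte char #1 = E1 84 90.
Offset 3: leading byte 0xD8 = 11011000 → 2-byte char #2 = D8 B0.
Offset 5: leading byte 0xF0 = 11110000 → 4-byte char #3 = F0 90 8C 92.
Offset 9: leading byte 0xF0 = 11110000 → 4-byte char #4 = F0 92 B1 9A.
Offset 13: leading byte 0xEC = 11101100 → 3-byte char #5 = EC A8 99.
Leading byte 0xEC = 11101100 matches 1110xxxx → 3-byte sequence.
Byte 1: 0xEC = 11101100, payload 1100 (4 bits).
Byte 2: 0xA8 = 10101000 (10xxxxxx ✓), payload 101000.
Byte 3: 0x99 = 10011001 (10xxxxxx ✓), payload 011001.
Concatenate: 1100101000011001 = 0xCA19 (16 bits → U+CA19).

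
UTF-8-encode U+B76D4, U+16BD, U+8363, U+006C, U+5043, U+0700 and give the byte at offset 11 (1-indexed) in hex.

0x6C

1-indexed offset 11 is 0-indexed offset 10.
U+B76D4 → 4-byte form F2 B7 9B 94 at offsets 0–3.
U+16BD → 3-byte form E1 9A BD at offsets 4–6.
U+8363 → 3-byte form E8 8D A3 at offsets 7–9.
U+006C → 1-byte form 6C at offsets 10–10.
Offset 10 falls in char 4's range; it's byte 1 of 6C = 0x6C.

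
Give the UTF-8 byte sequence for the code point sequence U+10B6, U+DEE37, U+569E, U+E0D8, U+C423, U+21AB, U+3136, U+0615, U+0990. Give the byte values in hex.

E1 82 B6 F3 9E B8 B7 E5 9A 9E EE 83 98 EC 90 A3 E2 86 AB E3 84 B6 D8 95 E0 A6 90

U+10B6: 3-byte form → E1 82 B6.
U+DEE37: 4-byte form → F3 9E B8 B7.
U+569E: 3-byte form → E5 9A 9E.
U+E0D8: 3-byte form → EE 83 98.
U+C423: 3-byte form → EC 90 A3.
U+21AB: 3-byte form → E2 86 AB.
U+3136: 3-byte form → E3 84 B6.
U+0615: 2-byte form → D8 95.
U+0990: 3-byte form → E0 A6 90.
Concatenated (27 bytes): E1 82 B6 F3 9E B8 B7 E5 9A 9E EE 83 98 EC 90 A3 E2 86 AB E3 84 B6 D8 95 E0 A6 90.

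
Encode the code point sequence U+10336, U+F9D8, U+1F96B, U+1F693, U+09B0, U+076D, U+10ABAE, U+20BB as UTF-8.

F0 90 8C B6 EF A7 98 F0 9F A5 AB F0 9F 9A 93 E0 A6 B0 DD AD F4 8A AE AE E2 82 BB

U+10336: 4-byte form → F0 90 8C B6.
U+F9D8: 3-byte form → EF A7 98.
U+1F96B: 4-byte form → F0 9F A5 AB.
U+1F693: 4-byte form → F0 9F 9A 93.
U+09B0: 3-byte form → E0 A6 B0.
U+076D: 2-byte form → DD AD.
U+10ABAE: 4-byte form → F4 8A AE AE.
U+20BB: 3-byte form → E2 82 BB.
Concatenated (27 bytes): F0 90 8C B6 EF A7 98 F0 9F A5 AB F0 9F 9A 93 E0 A6 B0 DD AD F4 8A AE AE E2 82 BB.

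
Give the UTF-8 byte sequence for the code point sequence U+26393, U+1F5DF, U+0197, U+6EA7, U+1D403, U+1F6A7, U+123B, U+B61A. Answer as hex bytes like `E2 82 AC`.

F0 A6 8E 93 F0 9F 97 9F C6 97 E6 BA A7 F0 9D 90 83 F0 9F 9A A7 E1 88 BB EB 98 9A

U+26393: 4-byte form → F0 A6 8E 93.
U+1F5DF: 4-byte form → F0 9F 97 9F.
U+0197: 2-byte form → C6 97.
U+6EA7: 3-byte form → E6 BA A7.
U+1D403: 4-byte form → F0 9D 90 83.
U+1F6A7: 4-byte form → F0 9F 9A A7.
U+123B: 3-byte form → E1 88 BB.
U+B61A: 3-byte form → EB 98 9A.
Concatenated (27 bytes): F0 A6 8E 93 F0 9F 97 9F C6 97 E6 BA A7 F0 9D 90 83 F0 9F 9A A7 E1 88 BB EB 98 9A.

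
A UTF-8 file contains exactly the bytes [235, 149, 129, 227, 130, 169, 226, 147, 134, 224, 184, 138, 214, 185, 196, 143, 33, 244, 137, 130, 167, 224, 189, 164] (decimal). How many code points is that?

9

Byte at offset 0: 0xEB = 11101011 → 3-byte char (#1). Advance 3.
Byte at offset 3: 0xE3 = 11100011 → 3-byte char (#2). Advance 3.
Byte at offset 6: 0xE2 = 11100010 → 3-byte char (#3). Advance 3.
Byte at offset 9: 0xE0 = 11100000 → 3-byte char (#4). Advance 3.
Byte at offset 12: 0xD6 = 11010110 → 2-byte char (#5). Advance 2.
Byte at offset 14: 0xC4 = 11000100 → 2-byte char (#6). Advance 2.
Byte at offset 16: 0x21 = 00100001 → 1-byte char (#7). Advance 1.
Byte at offset 17: 0xF4 = 11110100 → 4-byte char (#8). Advance 4.
Byte at offset 21: 0xE0 = 11100000 → 3-byte char (#9). Advance 3.
Reached end at offset 24 after 9 code points.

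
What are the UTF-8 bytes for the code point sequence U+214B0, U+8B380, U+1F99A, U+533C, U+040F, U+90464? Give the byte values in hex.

U+214B0: 4-byte form → F0 A1 92 B0.
U+8B380: 4-byte form → F2 8B 8E 80.
U+1F99A: 4-byte form → F0 9F A6 9A.
U+533C: 3-byte form → E5 8C BC.
U+040F: 2-byte form → D0 8F.
U+90464: 4-byte form → F2 90 91 A4.
Concatenated (21 bytes): F0 A1 92 B0 F2 8B 8E 80 F0 9F A6 9A E5 8C BC D0 8F F2 90 91 A4.

F0 A1 92 B0 F2 8B 8E 80 F0 9F A6 9A E5 8C BC D0 8F F2 90 91 A4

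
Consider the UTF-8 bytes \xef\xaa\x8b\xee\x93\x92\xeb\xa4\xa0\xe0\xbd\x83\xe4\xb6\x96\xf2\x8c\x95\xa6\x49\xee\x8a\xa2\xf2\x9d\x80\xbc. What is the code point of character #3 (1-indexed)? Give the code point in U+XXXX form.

Offset 0: leading byte 0xEF = 11101111 → 3-byte char #1 = EF AA 8B.
Offset 3: leading byte 0xEE = 11101110 → 3-byte char #2 = EE 93 92.
Offset 6: leading byte 0xEB = 11101011 → 3-byte char #3 = EB A4 A0.
Leading byte 0xEB = 11101011 matches 1110xxxx → 3-byte sequence.
Byte 1: 0xEB = 11101011, payload 1011 (4 bits).
Byte 2: 0xA4 = 10100100 (10xxxxxx ✓), payload 100100.
Byte 3: 0xA0 = 10100000 (10xxxxxx ✓), payload 100000.
Concatenate: 1011100100100000 = 0xB920 (16 bits → U+B920).

U+B920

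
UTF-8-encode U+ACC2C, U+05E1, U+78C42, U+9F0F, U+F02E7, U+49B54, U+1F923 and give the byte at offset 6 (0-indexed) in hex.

U+ACC2C → 4-byte form F2 AC B0 AC at offsets 0–3.
U+05E1 → 2-byte form D7 A1 at offsets 4–5.
U+78C42 → 4-byte form F1 B8 B1 82 at offsets 6–9.
Offset 6 falls in char 3's range; it's byte 1 of F1 B8 B1 82 = 0xF1.

0xF1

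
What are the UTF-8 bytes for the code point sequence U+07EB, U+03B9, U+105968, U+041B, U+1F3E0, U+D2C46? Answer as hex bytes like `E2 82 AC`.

U+07EB: 2-byte form → DF AB.
U+03B9: 2-byte form → CE B9.
U+105968: 4-byte form → F4 85 A5 A8.
U+041B: 2-byte form → D0 9B.
U+1F3E0: 4-byte form → F0 9F 8F A0.
U+D2C46: 4-byte form → F3 92 B1 86.
Concatenated (18 bytes): DF AB CE B9 F4 85 A5 A8 D0 9B F0 9F 8F A0 F3 92 B1 86.

DF AB CE B9 F4 85 A5 A8 D0 9B F0 9F 8F A0 F3 92 B1 86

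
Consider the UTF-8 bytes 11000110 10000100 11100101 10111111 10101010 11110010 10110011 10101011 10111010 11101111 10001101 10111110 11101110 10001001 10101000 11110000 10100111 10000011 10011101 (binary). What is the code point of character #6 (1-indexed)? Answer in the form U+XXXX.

U+270DD

Offset 0: leading byte 0xC6 = 11000110 → 2-byte char #1 = C6 84.
Offset 2: leading byte 0xE5 = 11100101 → 3-byte char #2 = E5 BF AA.
Offset 5: leading byte 0xF2 = 11110010 → 4-byte char #3 = F2 B3 AB BA.
Offset 9: leading byte 0xEF = 11101111 → 3-byte char #4 = EF 8D BE.
Offset 12: leading byte 0xEE = 11101110 → 3-byte char #5 = EE 89 A8.
Offset 15: leading byte 0xF0 = 11110000 → 4-byte char #6 = F0 A7 83 9D.
Leading byte 0xF0 = 11110000 matches 11110xxx → 4-byte sequence.
Byte 1: 0xF0 = 11110000, payload 000 (3 bits).
Byte 2: 0xA7 = 10100111 (10xxxxxx ✓), payload 100111.
Byte 3: 0x83 = 10000011 (10xxxxxx ✓), payload 000011.
Byte 4: 0x9D = 10011101 (10xxxxxx ✓), payload 011101.
Concatenate: 000100111000011011101 = 0x270DD (21 bits → U+270DD).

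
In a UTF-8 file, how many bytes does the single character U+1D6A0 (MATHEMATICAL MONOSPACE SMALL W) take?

4

U+1D6A0 = 0x1D6A0. UTF-8 uses 1 byte below 0x80, 2 below 0x800, 3 below 0x10000, 4 up to 0x10FFFF. 0x1D6A0 is in U+10000–U+10FFFF → 4 bytes.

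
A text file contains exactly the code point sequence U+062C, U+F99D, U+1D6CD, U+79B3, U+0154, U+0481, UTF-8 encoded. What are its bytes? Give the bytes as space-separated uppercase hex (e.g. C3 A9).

D8 AC EF A6 9D F0 9D 9B 8D E7 A6 B3 C5 94 D2 81

U+062C: 2-byte form → D8 AC.
U+F99D: 3-byte form → EF A6 9D.
U+1D6CD: 4-byte form → F0 9D 9B 8D.
U+79B3: 3-byte form → E7 A6 B3.
U+0154: 2-byte form → C5 94.
U+0481: 2-byte form → D2 81.
Concatenated (16 bytes): D8 AC EF A6 9D F0 9D 9B 8D E7 A6 B3 C5 94 D2 81.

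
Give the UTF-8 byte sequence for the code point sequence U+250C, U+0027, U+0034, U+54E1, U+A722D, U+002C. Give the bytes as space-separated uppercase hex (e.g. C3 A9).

U+250C: 3-byte form → E2 94 8C.
U+0027: 1-byte form → 27.
U+0034: 1-byte form → 34.
U+54E1: 3-byte form → E5 93 A1.
U+A722D: 4-byte form → F2 A7 88 AD.
U+002C: 1-byte form → 2C.
Concatenated (13 bytes): E2 94 8C 27 34 E5 93 A1 F2 A7 88 AD 2C.

E2 94 8C 27 34 E5 93 A1 F2 A7 88 AD 2C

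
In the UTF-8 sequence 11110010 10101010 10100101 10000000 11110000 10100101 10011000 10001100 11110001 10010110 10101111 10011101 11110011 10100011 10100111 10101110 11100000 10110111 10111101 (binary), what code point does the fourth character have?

U+E39EE

Offset 0: leading byte 0xF2 = 11110010 → 4-byte char #1 = F2 AA A5 80.
Offset 4: leading byte 0xF0 = 11110000 → 4-byte char #2 = F0 A5 98 8C.
Offset 8: leading byte 0xF1 = 11110001 → 4-byte char #3 = F1 96 AF 9D.
Offset 12: leading byte 0xF3 = 11110011 → 4-byte char #4 = F3 A3 A7 AE.
Leading byte 0xF3 = 11110011 matches 11110xxx → 4-byte sequence.
Byte 1: 0xF3 = 11110011, payload 011 (3 bits).
Byte 2: 0xA3 = 10100011 (10xxxxxx ✓), payload 100011.
Byte 3: 0xA7 = 10100111 (10xxxxxx ✓), payload 100111.
Byte 4: 0xAE = 10101110 (10xxxxxx ✓), payload 101110.
Concatenate: 011100011100111101110 = 0xE39EE (21 bits → U+E39EE).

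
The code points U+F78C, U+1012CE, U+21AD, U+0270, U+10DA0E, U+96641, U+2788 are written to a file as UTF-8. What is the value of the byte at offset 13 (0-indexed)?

0x8D

U+F78C → 3-byte form EF 9E 8C at offsets 0–2.
U+1012CE → 4-byte form F4 81 8B 8E at offsets 3–6.
U+21AD → 3-byte form E2 86 AD at offsets 7–9.
U+0270 → 2-byte form C9 B0 at offsets 10–11.
U+10DA0E → 4-byte form F4 8D A8 8E at offsets 12–15.
Offset 13 falls in char 5's range; it's byte 2 of F4 8D A8 8E = 0x8D.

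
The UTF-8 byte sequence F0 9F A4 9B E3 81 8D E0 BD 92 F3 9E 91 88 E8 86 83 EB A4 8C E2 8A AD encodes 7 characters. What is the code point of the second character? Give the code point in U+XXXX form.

Offset 0: leading byte 0xF0 = 11110000 → 4-byte char #1 = F0 9F A4 9B.
Offset 4: leading byte 0xE3 = 11100011 → 3-byte char #2 = E3 81 8D.
Leading byte 0xE3 = 11100011 matches 1110xxxx → 3-byte sequence.
Byte 1: 0xE3 = 11100011, payload 0011 (4 bits).
Byte 2: 0x81 = 10000001 (10xxxxxx ✓), payload 000001.
Byte 3: 0x8D = 10001101 (10xxxxxx ✓), payload 001101.
Concatenate: 0011000001001101 = 0x304D (16 bits → U+304D).

U+304D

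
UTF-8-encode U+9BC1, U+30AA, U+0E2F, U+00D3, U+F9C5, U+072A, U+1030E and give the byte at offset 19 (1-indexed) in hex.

0x8C

1-indexed offset 19 is 0-indexed offset 18.
U+9BC1 → 3-byte form E9 AF 81 at offsets 0–2.
U+30AA → 3-byte form E3 82 AA at offsets 3–5.
U+0E2F → 3-byte form E0 B8 AF at offsets 6–8.
U+00D3 → 2-byte form C3 93 at offsets 9–10.
U+F9C5 → 3-byte form EF A7 85 at offsets 11–13.
U+072A → 2-byte form DC AA at offsets 14–15.
U+1030E → 4-byte form F0 90 8C 8E at offsets 16–19.
Offset 18 falls in char 7's range; it's byte 3 of F0 90 8C 8E = 0x8C.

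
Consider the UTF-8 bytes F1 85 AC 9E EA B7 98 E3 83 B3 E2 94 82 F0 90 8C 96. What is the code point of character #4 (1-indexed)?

U+2502

Offset 0: leading byte 0xF1 = 11110001 → 4-byte char #1 = F1 85 AC 9E.
Offset 4: leading byte 0xEA = 11101010 → 3-byte char #2 = EA B7 98.
Offset 7: leading byte 0xE3 = 11100011 → 3-byte char #3 = E3 83 B3.
Offset 10: leading byte 0xE2 = 11100010 → 3-byte char #4 = E2 94 82.
Leading byte 0xE2 = 11100010 matches 1110xxxx → 3-byte sequence.
Byte 1: 0xE2 = 11100010, payload 0010 (4 bits).
Byte 2: 0x94 = 10010100 (10xxxxxx ✓), payload 010100.
Byte 3: 0x82 = 10000010 (10xxxxxx ✓), payload 000010.
Concatenate: 0010010100000010 = 0x2502 (16 bits → U+2502).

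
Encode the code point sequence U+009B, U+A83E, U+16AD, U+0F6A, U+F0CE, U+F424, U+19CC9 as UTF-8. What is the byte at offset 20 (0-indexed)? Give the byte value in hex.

0x89

U+009B → 2-byte form C2 9B at offsets 0–1.
U+A83E → 3-byte form EA A0 BE at offsets 2–4.
U+16AD → 3-byte form E1 9A AD at offsets 5–7.
U+0F6A → 3-byte form E0 BD AA at offsets 8–10.
U+F0CE → 3-byte form EF 83 8E at offsets 11–13.
U+F424 → 3-byte form EF 90 A4 at offsets 14–16.
U+19CC9 → 4-byte form F0 99 B3 89 at offsets 17–20.
Offset 20 falls in char 7's range; it's byte 4 of F0 99 B3 89 = 0x89.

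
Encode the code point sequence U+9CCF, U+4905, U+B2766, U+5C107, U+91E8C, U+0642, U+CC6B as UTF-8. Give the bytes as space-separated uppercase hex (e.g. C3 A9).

U+9CCF: 3-byte form → E9 B3 8F.
U+4905: 3-byte form → E4 A4 85.
U+B2766: 4-byte form → F2 B2 9D A6.
U+5C107: 4-byte form → F1 9C 84 87.
U+91E8C: 4-byte form → F2 91 BA 8C.
U+0642: 2-byte form → D9 82.
U+CC6B: 3-byte form → EC B1 AB.
Concatenated (23 bytes): E9 B3 8F E4 A4 85 F2 B2 9D A6 F1 9C 84 87 F2 91 BA 8C D9 82 EC B1 AB.

E9 B3 8F E4 A4 85 F2 B2 9D A6 F1 9C 84 87 F2 91 BA 8C D9 82 EC B1 AB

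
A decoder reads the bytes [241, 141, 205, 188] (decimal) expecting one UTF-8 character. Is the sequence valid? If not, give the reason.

invalid (non-continuation byte where continuation expected)

Leading byte 0xF1 = 11110001 → 4-byte form.
Byte 3 is 0xCD = 11001101, which is not 10xxxxxx — expected a continuation byte.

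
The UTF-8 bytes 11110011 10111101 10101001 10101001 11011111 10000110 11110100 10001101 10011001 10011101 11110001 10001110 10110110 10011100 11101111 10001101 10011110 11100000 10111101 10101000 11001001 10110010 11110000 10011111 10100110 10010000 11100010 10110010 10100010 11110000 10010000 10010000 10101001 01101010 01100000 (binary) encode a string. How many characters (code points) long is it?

Byte at offset 0: 0xF3 = 11110011 → 4-byte char (#1). Advance 4.
Byte at offset 4: 0xDF = 11011111 → 2-byte char (#2). Advance 2.
Byte at offset 6: 0xF4 = 11110100 → 4-byte char (#3). Advance 4.
Byte at offset 10: 0xF1 = 11110001 → 4-byte char (#4). Advance 4.
Byte at offset 14: 0xEF = 11101111 → 3-byte char (#5). Advance 3.
Byte at offset 17: 0xE0 = 11100000 → 3-byte char (#6). Advance 3.
Byte at offset 20: 0xC9 = 11001001 → 2-byte char (#7). Advance 2.
Byte at offset 22: 0xF0 = 11110000 → 4-byte char (#8). Advance 4.
Byte at offset 26: 0xE2 = 11100010 → 3-byte char (#9). Advance 3.
Byte at offset 29: 0xF0 = 11110000 → 4-byte char (#10). Advance 4.
Byte at offset 33: 0x6A = 01101010 → 1-byte char (#11). Advance 1.
Byte at offset 34: 0x60 = 01100000 → 1-byte char (#12). Advance 1.
Reached end at offset 35 after 12 code points.

12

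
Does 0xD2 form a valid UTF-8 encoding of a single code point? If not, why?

Leading byte 0xD2 = 11010010 → 2-byte form, but only 1 byte is present.

invalid (sequence truncated)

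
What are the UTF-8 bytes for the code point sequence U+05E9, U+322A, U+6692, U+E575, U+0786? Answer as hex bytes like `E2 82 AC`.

U+05E9: 2-byte form → D7 A9.
U+322A: 3-byte form → E3 88 AA.
U+6692: 3-byte form → E6 9A 92.
U+E575: 3-byte form → EE 95 B5.
U+0786: 2-byte form → DE 86.
Concatenated (13 bytes): D7 A9 E3 88 AA E6 9A 92 EE 95 B5 DE 86.

D7 A9 E3 88 AA E6 9A 92 EE 95 B5 DE 86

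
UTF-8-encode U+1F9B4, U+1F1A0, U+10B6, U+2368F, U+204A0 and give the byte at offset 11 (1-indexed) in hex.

0xB6

1-indexed offset 11 is 0-indexed offset 10.
U+1F9B4 → 4-byte form F0 9F A6 B4 at offsets 0–3.
U+1F1A0 → 4-byte form F0 9F 86 A0 at offsets 4–7.
U+10B6 → 3-byte form E1 82 B6 at offsets 8–10.
Offset 10 falls in char 3's range; it's byte 3 of E1 82 B6 = 0xB6.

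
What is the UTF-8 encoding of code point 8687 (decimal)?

U+21EF = 0x21EF = 8687 decimal. In range U+0800–U+FFFF → 3-byte form: 1110xxxx 10xxxxxx 10xxxxxx.
Binary (16 bits): 0010000111101111.
Split 4+6+6: 0010 | 000111 | 101111.
Byte 1: 11100010 = 0xE2.
Byte 2: 10000111 = 0x87.
Byte 3: 10101111 = 0xAF.

E2 87 AF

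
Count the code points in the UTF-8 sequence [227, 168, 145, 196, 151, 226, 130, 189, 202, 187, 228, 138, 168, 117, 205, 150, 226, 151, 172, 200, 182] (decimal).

Byte at offset 0: 0xE3 = 11100011 → 3-byte char (#1). Advance 3.
Byte at offset 3: 0xC4 = 11000100 → 2-byte char (#2). Advance 2.
Byte at offset 5: 0xE2 = 11100010 → 3-byte char (#3). Advance 3.
Byte at offset 8: 0xCA = 11001010 → 2-byte char (#4). Advance 2.
Byte at offset 10: 0xE4 = 11100100 → 3-byte char (#5). Advance 3.
Byte at offset 13: 0x75 = 01110101 → 1-byte char (#6). Advance 1.
Byte at offset 14: 0xCD = 11001101 → 2-byte char (#7). Advance 2.
Byte at offset 16: 0xE2 = 11100010 → 3-byte char (#8). Advance 3.
Byte at offset 19: 0xC8 = 11001000 → 2-byte char (#9). Advance 2.
Reached end at offset 21 after 9 code points.

9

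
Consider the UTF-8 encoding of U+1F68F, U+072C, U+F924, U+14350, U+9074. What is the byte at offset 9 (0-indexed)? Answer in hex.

U+1F68F → 4-byte form F0 9F 9A 8F at offsets 0–3.
U+072C → 2-byte form DC AC at offsets 4–5.
U+F924 → 3-byte form EF A4 A4 at offsets 6–8.
U+14350 → 4-byte form F0 94 8D 90 at offsets 9–12.
Offset 9 falls in char 4's range; it's byte 1 of F0 94 8D 90 = 0xF0.

0xF0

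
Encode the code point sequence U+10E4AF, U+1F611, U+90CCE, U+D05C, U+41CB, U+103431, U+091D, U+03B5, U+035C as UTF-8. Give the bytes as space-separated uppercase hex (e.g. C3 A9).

U+10E4AF: 4-byte form → F4 8E 92 AF.
U+1F611: 4-byte form → F0 9F 98 91.
U+90CCE: 4-byte form → F2 90 B3 8E.
U+D05C: 3-byte form → ED 81 9C.
U+41CB: 3-byte form → E4 87 8B.
U+103431: 4-byte form → F4 83 90 B1.
U+091D: 3-byte form → E0 A4 9D.
U+03B5: 2-byte form → CE B5.
U+035C: 2-byte form → CD 9C.
Concatenated (29 bytes): F4 8E 92 AF F0 9F 98 91 F2 90 B3 8E ED 81 9C E4 87 8B F4 83 90 B1 E0 A4 9D CE B5 CD 9C.

F4 8E 92 AF F0 9F 98 91 F2 90 B3 8E ED 81 9C E4 87 8B F4 83 90 B1 E0 A4 9D CE B5 CD 9C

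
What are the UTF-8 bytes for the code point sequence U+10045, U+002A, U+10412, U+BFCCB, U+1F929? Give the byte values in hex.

F0 90 81 85 2A F0 90 90 92 F2 BF B3 8B F0 9F A4 A9

U+10045: 4-byte form → F0 90 81 85.
U+002A: 1-byte form → 2A.
U+10412: 4-byte form → F0 90 90 92.
U+BFCCB: 4-byte form → F2 BF B3 8B.
U+1F929: 4-byte form → F0 9F A4 A9.
Concatenated (17 bytes): F0 90 81 85 2A F0 90 90 92 F2 BF B3 8B F0 9F A4 A9.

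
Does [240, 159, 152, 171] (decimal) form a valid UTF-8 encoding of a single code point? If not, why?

Leading byte 0xF0 = 11110000 → 4-byte form.
Continuation bytes 0x9F=10011111, 0x98=10011000, 0xAB=10101011 all match 10xxxxxx.
Decoded value 0x1F62B is ≥ 0x10000 (shortest form) and not a surrogate.

valid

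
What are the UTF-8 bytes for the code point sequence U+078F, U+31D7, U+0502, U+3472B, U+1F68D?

U+078F: 2-byte form → DE 8F.
U+31D7: 3-byte form → E3 87 97.
U+0502: 2-byte form → D4 82.
U+3472B: 4-byte form → F0 B4 9C AB.
U+1F68D: 4-byte form → F0 9F 9A 8D.
Concatenated (15 bytes): DE 8F E3 87 97 D4 82 F0 B4 9C AB F0 9F 9A 8D.

DE 8F E3 87 97 D4 82 F0 B4 9C AB F0 9F 9A 8D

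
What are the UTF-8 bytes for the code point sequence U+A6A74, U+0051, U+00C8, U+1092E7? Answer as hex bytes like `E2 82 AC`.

F2 A6 A9 B4 51 C3 88 F4 89 8B A7

U+A6A74: 4-byte form → F2 A6 A9 B4.
U+0051: 1-byte form → 51.
U+00C8: 2-byte form → C3 88.
U+1092E7: 4-byte form → F4 89 8B A7.
Concatenated (11 bytes): F2 A6 A9 B4 51 C3 88 F4 89 8B A7.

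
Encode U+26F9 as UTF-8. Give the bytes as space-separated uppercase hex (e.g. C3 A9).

E2 9B B9

U+26F9 = 0x26F9 = 9977 decimal. In range U+0800–U+FFFF → 3-byte form: 1110xxxx 10xxxxxx 10xxxxxx.
Binary (16 bits): 0010011011111001.
Split 4+6+6: 0010 | 011011 | 111001.
Byte 1: 11100010 = 0xE2.
Byte 2: 10011011 = 0x9B.
Byte 3: 10111001 = 0xB9.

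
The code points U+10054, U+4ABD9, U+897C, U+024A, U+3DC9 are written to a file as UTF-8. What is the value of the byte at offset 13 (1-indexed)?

0x8A

1-indexed offset 13 is 0-indexed offset 12.
U+10054 → 4-byte form F0 90 81 94 at offsets 0–3.
U+4ABD9 → 4-byte form F1 8A AF 99 at offsets 4–7.
U+897C → 3-byte form E8 A5 BC at offsets 8–10.
U+024A → 2-byte form C9 8A at offsets 11–12.
Offset 12 falls in char 4's range; it's byte 2 of C9 8A = 0x8A.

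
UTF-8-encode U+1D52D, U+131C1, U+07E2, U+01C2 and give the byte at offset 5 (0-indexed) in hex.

U+1D52D → 4-byte form F0 9D 94 AD at offsets 0–3.
U+131C1 → 4-byte form F0 93 87 81 at offsets 4–7.
Offset 5 falls in char 2's range; it's byte 2 of F0 93 87 81 = 0x93.

0x93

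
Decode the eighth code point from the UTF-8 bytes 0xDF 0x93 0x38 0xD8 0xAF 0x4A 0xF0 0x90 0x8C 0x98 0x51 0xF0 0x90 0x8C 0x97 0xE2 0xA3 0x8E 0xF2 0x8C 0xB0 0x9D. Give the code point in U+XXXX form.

U+28CE

Offset 0: leading byte 0xDF = 11011111 → 2-byte char #1 = DF 93.
Offset 2: leading byte 0x38 = 00111000 → 1-byte char #2 = 38.
Offset 3: leading byte 0xD8 = 11011000 → 2-byte char #3 = D8 AF.
Offset 5: leading byte 0x4A = 01001010 → 1-byte char #4 = 4A.
Offset 6: leading byte 0xF0 = 11110000 → 4-byte char #5 = F0 90 8C 98.
Offset 10: leading byte 0x51 = 01010001 → 1-byte char #6 = 51.
Offset 11: leading byte 0xF0 = 11110000 → 4-byte char #7 = F0 90 8C 97.
Offset 15: leading byte 0xE2 = 11100010 → 3-byte char #8 = E2 A3 8E.
Leading byte 0xE2 = 11100010 matches 1110xxxx → 3-byte sequence.
Byte 1: 0xE2 = 11100010, payload 0010 (4 bits).
Byte 2: 0xA3 = 10100011 (10xxxxxx ✓), payload 100011.
Byte 3: 0x8E = 10001110 (10xxxxxx ✓), payload 001110.
Concatenate: 0010100011001110 = 0x28CE (16 bits → U+28CE).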